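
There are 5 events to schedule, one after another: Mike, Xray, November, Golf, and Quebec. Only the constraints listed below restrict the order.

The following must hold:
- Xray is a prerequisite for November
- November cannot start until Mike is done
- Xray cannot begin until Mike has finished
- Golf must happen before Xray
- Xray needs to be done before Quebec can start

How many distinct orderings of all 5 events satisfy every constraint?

The events with no prerequisites are Mike, Golf; any of them can be placed first.
Systematically extending each partial ordering one event at a time and counting, there are 4 complete orderings.

4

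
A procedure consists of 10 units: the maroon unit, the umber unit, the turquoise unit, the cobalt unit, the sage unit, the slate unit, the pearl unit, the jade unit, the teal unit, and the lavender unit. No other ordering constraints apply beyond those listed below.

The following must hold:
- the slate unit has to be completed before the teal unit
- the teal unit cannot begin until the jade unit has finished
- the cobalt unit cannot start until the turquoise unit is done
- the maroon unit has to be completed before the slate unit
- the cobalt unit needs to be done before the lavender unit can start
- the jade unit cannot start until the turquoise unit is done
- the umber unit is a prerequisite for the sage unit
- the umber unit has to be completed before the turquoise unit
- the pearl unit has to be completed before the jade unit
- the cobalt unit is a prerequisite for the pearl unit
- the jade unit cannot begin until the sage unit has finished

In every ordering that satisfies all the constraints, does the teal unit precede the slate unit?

No

The constraints actually force the slate unit before the teal unit (via the slate unit → the teal unit), not the other way around.
So the teal unit never precedes the slate unit.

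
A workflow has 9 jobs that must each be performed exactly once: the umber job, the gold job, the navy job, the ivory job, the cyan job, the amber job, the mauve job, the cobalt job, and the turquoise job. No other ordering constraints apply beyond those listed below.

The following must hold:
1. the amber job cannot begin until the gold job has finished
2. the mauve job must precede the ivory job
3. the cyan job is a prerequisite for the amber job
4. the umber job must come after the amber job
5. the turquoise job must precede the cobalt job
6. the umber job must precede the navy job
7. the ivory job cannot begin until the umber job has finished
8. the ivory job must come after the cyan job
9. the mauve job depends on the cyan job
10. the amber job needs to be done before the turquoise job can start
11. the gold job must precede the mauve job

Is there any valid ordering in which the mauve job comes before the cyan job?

Following the cyan job → the mauve job, the cyan job must precede the mauve job in every valid ordering.
So no valid ordering can have the mauve job before the cyan job.

No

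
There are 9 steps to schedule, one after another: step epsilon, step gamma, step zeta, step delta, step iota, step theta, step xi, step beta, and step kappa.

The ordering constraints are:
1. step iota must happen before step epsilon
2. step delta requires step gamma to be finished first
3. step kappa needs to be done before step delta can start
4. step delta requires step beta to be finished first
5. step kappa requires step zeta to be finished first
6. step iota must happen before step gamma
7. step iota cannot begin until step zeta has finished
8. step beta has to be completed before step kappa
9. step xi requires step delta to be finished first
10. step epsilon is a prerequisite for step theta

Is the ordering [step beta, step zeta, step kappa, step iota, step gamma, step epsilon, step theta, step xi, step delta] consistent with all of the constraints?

In the proposed order, step xi appears before step delta.
But one of the constraints requires step delta before step xi, so this ordering violates it.

No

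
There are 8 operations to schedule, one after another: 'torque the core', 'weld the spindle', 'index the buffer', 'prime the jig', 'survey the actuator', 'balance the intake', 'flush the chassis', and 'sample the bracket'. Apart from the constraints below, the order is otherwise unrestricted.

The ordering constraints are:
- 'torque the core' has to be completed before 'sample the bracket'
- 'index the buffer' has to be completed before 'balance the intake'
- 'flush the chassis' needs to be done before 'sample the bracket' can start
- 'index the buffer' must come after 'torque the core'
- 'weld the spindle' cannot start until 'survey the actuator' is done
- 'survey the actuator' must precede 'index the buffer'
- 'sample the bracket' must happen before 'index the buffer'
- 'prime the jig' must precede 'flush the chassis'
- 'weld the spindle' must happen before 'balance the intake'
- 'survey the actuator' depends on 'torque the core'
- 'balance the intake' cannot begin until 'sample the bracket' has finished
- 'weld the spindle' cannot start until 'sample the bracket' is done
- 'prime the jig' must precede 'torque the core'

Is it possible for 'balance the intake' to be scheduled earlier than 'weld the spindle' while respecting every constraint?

The constraints give a chain 'weld the spindle' → 'balance the intake', which forces 'weld the spindle' before 'balance the intake'.
Hence 'balance the intake' can never be scheduled before 'weld the spindle'.

No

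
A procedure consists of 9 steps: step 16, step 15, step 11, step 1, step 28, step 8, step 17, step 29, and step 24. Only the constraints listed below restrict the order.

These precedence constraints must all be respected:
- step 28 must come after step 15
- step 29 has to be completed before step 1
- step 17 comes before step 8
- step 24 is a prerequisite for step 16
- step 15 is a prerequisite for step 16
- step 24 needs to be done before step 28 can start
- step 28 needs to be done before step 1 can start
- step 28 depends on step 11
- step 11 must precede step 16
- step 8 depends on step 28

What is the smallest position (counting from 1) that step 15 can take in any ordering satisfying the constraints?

Step 15 has no prerequisites at all, so it can go in position 1.

1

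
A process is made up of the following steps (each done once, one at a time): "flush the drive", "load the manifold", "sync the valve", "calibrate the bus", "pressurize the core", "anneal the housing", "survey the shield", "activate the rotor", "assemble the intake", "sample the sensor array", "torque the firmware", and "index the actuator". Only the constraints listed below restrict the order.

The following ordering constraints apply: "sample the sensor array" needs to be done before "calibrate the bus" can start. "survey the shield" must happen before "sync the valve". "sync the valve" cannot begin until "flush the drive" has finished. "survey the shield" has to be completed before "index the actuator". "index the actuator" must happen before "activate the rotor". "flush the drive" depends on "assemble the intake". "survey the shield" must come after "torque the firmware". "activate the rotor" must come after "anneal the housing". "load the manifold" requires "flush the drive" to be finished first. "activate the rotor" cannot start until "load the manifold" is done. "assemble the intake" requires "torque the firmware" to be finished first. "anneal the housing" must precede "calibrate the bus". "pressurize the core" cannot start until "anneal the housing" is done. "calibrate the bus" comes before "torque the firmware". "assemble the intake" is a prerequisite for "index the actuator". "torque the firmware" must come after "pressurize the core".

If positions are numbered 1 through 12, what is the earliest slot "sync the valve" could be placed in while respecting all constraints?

Working backwards through the constraints from "sync the valve", its full set of required predecessors is "flush the drive", "calibrate the bus", "pressurize the core", "anneal the housing", "survey the shield", "assemble the intake", "sample the sensor array", "torque the firmware" — 8 of them.
So at minimum 8 steps come before "sync the valve", putting "sync the valve" no earlier than position 9. That position is achievable by scheduling exactly those predecessors first.

9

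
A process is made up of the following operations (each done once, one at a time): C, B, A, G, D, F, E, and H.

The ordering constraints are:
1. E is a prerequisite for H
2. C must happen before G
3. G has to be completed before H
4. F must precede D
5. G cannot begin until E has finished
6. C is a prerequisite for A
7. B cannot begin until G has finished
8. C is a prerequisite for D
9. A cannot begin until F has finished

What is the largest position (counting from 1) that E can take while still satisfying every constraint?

The operations that are forced after E, directly or by a chain of constraints, are B, G, H. That's 3 operations.
So at least 3 operations follow E, putting E no later than position 5. That position is achievable by scheduling everything else first.

5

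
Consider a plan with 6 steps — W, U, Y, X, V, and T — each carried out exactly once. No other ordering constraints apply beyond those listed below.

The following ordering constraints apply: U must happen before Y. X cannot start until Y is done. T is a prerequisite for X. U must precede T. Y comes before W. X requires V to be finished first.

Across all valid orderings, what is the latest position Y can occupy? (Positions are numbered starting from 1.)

Every step that must follow Y has to come after it. Tracing all chains starting from Y, those steps are: W, X — 2 in total.
With 2 mandatory successors out of 6 steps total, the latest slot for Y is 6−2 = 4, and it's reachable by doing all non-successors before Y.

4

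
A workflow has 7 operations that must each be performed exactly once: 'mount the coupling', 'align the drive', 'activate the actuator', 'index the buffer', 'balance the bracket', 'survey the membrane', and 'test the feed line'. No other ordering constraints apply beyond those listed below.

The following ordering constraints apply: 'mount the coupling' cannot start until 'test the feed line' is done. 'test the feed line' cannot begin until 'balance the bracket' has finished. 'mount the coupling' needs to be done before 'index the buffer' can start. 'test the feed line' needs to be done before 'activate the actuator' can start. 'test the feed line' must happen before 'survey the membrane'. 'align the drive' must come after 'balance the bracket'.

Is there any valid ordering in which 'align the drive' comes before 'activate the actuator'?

Nothing in the constraints forces 'activate the actuator' before 'align the drive' — there is no chain from 'activate the actuator' to 'align the drive'.
So a valid ordering placing 'align the drive' earlier than 'activate the actuator' exists.

Yes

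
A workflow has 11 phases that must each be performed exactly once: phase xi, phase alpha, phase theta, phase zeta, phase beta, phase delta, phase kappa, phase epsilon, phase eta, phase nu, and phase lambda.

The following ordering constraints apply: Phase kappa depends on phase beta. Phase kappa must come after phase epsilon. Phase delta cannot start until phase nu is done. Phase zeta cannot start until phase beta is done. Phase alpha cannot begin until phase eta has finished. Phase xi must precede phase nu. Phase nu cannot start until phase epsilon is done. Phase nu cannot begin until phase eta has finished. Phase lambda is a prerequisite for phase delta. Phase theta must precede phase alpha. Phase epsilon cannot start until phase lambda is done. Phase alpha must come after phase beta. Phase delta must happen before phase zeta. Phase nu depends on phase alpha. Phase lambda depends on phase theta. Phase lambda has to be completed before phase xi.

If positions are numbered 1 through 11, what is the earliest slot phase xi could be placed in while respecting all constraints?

Every phase that must precede phase xi has to come before it. Tracing all chains that end at phase xi, those phases are: phase theta, phase lambda — 2 in total.
So at minimum 2 phases come before phase xi, putting phase xi no earlier than position 3. That position is achievable by scheduling exactly those predecessors first.

3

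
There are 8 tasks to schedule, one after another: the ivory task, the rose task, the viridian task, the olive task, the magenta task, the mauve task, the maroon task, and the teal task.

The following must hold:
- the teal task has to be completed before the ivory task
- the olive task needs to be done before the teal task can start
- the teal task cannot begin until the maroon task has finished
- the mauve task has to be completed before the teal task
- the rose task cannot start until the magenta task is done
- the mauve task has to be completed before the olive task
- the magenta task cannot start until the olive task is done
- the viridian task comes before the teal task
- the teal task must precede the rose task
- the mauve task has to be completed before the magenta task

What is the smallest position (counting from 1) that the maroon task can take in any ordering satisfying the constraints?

No constraint forces any other task before the maroon task, so it can be placed first.

1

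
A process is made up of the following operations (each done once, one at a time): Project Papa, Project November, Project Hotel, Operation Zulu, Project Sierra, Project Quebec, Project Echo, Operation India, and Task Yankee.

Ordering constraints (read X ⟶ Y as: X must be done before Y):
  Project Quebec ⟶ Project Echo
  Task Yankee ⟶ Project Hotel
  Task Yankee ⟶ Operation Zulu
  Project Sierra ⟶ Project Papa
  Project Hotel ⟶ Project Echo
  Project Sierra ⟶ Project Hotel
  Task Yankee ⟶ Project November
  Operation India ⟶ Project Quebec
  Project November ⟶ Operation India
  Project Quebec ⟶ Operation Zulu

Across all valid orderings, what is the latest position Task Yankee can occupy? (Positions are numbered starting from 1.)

Following every chain forward from Task Yankee, the operations that must come later are Project November, Project Hotel, Operation Zulu, Project Quebec, Project Echo, Operation India — 6 of them.
With 6 mandatory successors out of 9 operations total, the latest slot for Task Yankee is 9−6 = 3, and it's reachable by doing all non-successors before Task Yankee.

3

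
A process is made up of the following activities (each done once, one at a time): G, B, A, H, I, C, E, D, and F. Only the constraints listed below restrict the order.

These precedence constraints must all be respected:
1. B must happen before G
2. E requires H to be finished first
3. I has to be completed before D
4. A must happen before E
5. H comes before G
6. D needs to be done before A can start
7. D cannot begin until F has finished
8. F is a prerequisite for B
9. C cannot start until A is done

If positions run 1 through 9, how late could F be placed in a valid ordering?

The activities that are forced after F, directly or by a chain of constraints, are G, B, A, C, E, D. That's 6 activities.
So at least 6 activities follow F, putting F no later than position 3. That position is achievable by scheduling everything else first.

3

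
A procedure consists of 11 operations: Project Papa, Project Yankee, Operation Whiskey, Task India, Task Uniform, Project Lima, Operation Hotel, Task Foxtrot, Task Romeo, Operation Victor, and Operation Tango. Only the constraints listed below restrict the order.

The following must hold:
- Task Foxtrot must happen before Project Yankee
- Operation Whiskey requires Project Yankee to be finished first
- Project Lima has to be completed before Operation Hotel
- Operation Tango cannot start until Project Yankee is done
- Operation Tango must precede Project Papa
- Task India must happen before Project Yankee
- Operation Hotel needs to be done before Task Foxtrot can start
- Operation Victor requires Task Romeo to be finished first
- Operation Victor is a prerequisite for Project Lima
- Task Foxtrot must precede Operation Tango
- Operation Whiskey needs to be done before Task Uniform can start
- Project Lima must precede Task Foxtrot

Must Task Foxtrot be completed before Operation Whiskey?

Yes

Tracing the constraints gives a chain: Task Foxtrot → Project Yankee → Operation Whiskey.
Hence Task Foxtrot necessarily comes before Operation Whiskey.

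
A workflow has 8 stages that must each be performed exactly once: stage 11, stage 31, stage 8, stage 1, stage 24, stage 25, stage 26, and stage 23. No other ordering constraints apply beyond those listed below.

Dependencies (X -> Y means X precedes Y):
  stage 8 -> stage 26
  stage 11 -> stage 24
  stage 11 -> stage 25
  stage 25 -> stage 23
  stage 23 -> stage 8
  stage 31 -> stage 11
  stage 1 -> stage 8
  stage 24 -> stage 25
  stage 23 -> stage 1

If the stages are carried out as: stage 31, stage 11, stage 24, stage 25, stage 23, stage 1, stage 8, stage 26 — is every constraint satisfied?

Every stated constraint is respected: stage 11 sits at position 2, ahead of stage 25 at position 4, and each of the other listed pairs likewise has the predecessor earlier in the sequence.

Yes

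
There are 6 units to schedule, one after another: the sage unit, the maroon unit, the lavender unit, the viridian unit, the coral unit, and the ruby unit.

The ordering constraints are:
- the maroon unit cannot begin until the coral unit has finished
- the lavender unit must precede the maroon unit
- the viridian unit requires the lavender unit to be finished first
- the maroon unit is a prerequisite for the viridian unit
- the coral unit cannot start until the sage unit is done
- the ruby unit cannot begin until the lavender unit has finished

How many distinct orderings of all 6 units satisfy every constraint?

2 units have no prerequisites (the sage unit, the lavender unit), so any of them could come first.
Systematically extending each partial ordering one unit at a time and counting, there are 12 complete orderings.

12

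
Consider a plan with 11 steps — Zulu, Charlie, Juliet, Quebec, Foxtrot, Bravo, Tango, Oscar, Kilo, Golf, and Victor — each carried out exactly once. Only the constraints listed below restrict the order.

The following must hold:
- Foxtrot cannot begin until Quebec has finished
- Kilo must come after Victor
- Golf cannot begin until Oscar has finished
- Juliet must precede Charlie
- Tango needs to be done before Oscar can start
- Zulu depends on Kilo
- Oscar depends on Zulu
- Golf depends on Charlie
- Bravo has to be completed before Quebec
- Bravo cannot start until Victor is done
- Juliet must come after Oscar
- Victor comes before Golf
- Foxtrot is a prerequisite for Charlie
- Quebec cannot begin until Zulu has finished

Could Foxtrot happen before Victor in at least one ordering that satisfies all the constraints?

No

Following Victor → Bravo → Quebec → Foxtrot, Victor must precede Foxtrot in every valid ordering.
Hence Foxtrot can never be scheduled before Victor.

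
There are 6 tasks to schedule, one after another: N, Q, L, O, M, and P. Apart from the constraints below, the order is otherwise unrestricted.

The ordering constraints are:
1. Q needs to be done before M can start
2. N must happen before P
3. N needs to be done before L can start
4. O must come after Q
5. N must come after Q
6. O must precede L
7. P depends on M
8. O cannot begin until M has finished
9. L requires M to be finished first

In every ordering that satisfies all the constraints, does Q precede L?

There is a constraint chain Q → N → L.
Hence Q necessarily comes before L.

Yes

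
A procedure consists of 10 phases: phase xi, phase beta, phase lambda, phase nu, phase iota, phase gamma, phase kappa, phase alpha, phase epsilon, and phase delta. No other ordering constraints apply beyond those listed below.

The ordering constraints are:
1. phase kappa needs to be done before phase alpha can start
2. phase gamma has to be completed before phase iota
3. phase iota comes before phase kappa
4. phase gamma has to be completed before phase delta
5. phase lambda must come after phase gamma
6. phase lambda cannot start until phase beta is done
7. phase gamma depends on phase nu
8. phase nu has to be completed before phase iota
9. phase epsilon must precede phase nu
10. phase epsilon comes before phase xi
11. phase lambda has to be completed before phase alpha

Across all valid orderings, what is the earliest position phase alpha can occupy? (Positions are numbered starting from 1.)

Working backwards through the constraints from phase alpha, its full set of required predecessors is phase beta, phase lambda, phase nu, phase iota, phase gamma, phase kappa, phase epsilon — 7 of them.
So at minimum 7 phases come before phase alpha, putting phase alpha no earlier than position 8. That position is achievable by scheduling exactly those predecessors first.

8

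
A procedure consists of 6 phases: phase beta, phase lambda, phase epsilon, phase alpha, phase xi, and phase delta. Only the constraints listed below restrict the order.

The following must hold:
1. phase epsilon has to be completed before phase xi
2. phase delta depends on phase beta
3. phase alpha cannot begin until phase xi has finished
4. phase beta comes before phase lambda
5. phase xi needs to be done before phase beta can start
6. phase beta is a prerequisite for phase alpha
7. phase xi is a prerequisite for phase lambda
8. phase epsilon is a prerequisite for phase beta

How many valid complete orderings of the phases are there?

6

Only phase epsilon has no prerequisites, so it must go first.
Counting all ways to extend the partial order to a total order gives 6.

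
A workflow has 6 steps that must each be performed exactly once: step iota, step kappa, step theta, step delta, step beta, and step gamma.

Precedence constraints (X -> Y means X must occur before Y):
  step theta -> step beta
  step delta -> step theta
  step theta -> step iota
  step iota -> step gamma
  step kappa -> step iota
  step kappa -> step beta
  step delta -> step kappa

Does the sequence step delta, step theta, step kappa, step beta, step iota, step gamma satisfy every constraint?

Yes

Going through the constraints one by one, each required predecessor appears earlier in the sequence than its dependent — e.g. step theta (position 2) is before step iota (position 5), as required.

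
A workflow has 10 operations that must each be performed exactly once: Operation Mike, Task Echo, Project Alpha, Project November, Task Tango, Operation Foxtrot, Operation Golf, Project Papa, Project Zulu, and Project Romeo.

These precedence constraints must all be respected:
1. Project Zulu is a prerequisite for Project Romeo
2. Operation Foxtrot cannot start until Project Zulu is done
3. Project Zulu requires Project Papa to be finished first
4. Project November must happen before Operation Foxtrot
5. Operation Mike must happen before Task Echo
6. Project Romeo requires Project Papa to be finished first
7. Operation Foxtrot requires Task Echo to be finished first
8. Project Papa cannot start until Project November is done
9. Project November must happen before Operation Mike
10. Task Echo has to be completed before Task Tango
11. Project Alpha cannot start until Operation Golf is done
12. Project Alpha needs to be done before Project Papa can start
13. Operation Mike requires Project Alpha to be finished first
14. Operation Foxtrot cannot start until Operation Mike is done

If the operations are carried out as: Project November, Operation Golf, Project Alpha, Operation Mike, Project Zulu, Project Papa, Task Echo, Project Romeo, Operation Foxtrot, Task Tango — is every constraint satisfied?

Here Project Papa comes after Project Zulu.
That contradicts the constraint that Project Papa must precede Project Zulu.

No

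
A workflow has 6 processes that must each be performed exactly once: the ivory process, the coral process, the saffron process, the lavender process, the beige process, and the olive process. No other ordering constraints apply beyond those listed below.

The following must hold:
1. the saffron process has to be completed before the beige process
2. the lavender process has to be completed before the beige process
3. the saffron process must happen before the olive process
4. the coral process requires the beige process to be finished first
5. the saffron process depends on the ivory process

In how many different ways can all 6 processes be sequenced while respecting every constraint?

10

The processes with no prerequisites are the ivory process, the lavender process; any of them can be placed first.
Enumerating by repeatedly choosing an available process (one whose prerequisites are all placed) gives 10 distinct complete orderings.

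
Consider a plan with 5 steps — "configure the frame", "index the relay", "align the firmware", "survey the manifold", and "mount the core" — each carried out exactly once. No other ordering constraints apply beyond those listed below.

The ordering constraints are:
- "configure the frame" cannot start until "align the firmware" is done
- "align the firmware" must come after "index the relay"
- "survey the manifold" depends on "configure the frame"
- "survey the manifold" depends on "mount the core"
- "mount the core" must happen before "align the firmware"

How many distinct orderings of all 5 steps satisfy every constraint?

2 steps have no prerequisites ("index the relay", "mount the core"), so any of them could come first.
Counting all ways to extend the partial order to a total order gives 2.

2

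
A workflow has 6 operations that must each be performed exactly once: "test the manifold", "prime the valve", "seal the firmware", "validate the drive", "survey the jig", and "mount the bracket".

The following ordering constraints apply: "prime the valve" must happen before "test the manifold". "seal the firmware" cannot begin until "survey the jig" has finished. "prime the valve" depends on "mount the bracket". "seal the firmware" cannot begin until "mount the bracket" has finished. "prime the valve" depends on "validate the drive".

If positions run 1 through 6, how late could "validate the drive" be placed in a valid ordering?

4

The operations that are forced after "validate the drive", directly or by a chain of constraints, are "test the manifold", "prime the valve". That's 2 operations.
With 2 mandatory successors out of 6 operations total, the latest slot for "validate the drive" is 6−2 = 4, and it's reachable by doing all non-successors before "validate the drive".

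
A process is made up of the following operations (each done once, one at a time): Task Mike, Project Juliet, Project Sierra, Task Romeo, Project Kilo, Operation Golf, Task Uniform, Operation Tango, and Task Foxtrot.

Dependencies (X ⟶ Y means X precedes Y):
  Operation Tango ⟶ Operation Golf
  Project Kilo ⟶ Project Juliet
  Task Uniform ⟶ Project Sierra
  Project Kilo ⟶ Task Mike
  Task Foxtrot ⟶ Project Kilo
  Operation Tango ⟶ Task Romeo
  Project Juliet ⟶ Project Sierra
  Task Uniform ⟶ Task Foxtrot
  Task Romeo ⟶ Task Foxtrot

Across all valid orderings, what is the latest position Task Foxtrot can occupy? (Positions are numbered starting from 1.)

5

Following every chain forward from Task Foxtrot, the operations that must come later are Task Mike, Project Juliet, Project Sierra, Project Kilo — 4 of them.
With 4 mandatory successors out of 9 operations total, the latest slot for Task Foxtrot is 9−4 = 5, and it's reachable by doing all non-successors before Task Foxtrot.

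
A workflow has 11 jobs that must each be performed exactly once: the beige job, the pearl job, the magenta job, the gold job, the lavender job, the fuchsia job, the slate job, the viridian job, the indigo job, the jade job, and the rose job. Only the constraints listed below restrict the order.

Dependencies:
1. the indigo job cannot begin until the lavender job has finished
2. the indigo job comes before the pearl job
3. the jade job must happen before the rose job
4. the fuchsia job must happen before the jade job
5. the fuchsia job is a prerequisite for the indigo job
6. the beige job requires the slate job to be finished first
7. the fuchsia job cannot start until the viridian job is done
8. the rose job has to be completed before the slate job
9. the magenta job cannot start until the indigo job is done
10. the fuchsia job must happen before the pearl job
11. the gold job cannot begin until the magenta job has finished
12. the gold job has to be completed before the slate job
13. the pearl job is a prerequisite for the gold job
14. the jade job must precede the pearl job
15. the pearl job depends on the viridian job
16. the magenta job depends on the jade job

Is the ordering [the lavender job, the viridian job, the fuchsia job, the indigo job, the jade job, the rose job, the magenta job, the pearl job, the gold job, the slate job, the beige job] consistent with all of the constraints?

Yes

Every stated constraint is respected: the viridian job sits at position 2, ahead of the pearl job at position 8, and each of the other listed pairs likewise has the predecessor earlier in the sequence.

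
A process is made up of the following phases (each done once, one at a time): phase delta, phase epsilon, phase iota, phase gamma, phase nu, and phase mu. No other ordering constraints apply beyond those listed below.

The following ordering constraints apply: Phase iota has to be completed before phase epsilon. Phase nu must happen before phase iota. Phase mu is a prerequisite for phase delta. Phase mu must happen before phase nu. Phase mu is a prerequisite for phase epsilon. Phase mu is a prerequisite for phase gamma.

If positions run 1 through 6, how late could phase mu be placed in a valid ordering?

Every phase that must follow phase mu has to come after it. Tracing all chains starting from phase mu, those phases are: phase delta, phase epsilon, phase iota, phase gamma, phase nu — 5 in total.
With 5 mandatory successors out of 6 phases total, the latest slot for phase mu is 6−5 = 1, and it's reachable by doing all non-successors before phase mu.

1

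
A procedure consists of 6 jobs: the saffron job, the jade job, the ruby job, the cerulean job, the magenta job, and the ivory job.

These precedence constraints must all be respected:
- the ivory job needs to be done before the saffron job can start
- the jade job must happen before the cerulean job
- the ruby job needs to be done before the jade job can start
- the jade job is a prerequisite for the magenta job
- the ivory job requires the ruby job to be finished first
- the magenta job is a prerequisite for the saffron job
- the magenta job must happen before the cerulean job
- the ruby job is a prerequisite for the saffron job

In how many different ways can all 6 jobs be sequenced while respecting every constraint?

7

Only the ruby job has no prerequisites, so it must go first.
Systematically extending each partial ordering one job at a time and counting, there are 7 complete orderings.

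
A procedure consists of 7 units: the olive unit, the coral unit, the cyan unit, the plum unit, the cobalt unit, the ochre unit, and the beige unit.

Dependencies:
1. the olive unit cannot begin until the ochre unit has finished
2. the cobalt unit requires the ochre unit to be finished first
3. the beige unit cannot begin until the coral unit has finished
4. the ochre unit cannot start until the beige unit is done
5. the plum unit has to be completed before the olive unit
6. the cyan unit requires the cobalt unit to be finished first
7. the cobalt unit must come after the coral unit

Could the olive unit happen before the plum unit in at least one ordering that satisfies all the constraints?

There is a dependency chain the plum unit → the olive unit, so the olive unit always comes after the plum unit.
Hence the olive unit can never be scheduled before the plum unit.

No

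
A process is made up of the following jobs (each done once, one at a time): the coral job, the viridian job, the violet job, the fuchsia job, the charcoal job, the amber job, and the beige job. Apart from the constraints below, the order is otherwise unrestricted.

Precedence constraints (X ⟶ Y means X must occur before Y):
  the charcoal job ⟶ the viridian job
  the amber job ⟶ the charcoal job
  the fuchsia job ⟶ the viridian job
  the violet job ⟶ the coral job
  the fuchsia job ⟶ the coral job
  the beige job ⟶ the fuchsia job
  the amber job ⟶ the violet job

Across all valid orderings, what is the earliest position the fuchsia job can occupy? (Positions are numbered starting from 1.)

2

Working backwards through the constraints from the fuchsia job, its only required predecessor is the beige job.
So at minimum 1 job comes before the fuchsia job, putting the fuchsia job no earlier than position 2. That position is achievable by scheduling exactly that predecessor first.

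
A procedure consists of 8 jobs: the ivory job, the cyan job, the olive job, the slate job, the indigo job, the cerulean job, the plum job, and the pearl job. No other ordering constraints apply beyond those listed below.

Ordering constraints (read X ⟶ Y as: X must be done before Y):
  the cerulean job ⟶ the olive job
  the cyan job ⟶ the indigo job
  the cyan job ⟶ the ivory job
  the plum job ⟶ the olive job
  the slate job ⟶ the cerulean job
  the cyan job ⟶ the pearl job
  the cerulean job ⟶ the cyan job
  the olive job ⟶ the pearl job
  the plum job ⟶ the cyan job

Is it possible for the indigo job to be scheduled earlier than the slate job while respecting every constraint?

There is a dependency chain the slate job → the cerulean job → the cyan job → the indigo job, so the indigo job always comes after the slate job.
So no valid ordering can have the indigo job before the slate job.

No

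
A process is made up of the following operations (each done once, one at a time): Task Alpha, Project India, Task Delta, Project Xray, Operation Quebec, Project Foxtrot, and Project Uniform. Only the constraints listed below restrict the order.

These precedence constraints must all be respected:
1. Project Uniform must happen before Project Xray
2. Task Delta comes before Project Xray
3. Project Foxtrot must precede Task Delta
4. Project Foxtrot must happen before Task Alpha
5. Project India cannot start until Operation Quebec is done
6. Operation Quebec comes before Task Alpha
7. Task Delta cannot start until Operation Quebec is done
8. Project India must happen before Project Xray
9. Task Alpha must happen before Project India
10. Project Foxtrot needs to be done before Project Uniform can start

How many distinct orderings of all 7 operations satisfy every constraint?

27

The operations with no prerequisites are Operation Quebec, Project Foxtrot; any of them can be placed first.
Systematically extending each partial ordering one operation at a time and counting, there are 27 complete orderings.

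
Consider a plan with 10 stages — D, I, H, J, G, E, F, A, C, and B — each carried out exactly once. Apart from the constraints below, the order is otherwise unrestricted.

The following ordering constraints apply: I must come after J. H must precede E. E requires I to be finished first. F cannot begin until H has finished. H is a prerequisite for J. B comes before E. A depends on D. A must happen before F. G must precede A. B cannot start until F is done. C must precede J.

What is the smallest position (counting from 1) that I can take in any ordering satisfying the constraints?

Every stage that must precede I has to come before it. Tracing all chains that end at I, those stages are: H, J, C — 3 in total.
With 3 mandatory predecessors, the earliest I can sit is position 3+1 = 4, and placing just those 3 first achieves it.

4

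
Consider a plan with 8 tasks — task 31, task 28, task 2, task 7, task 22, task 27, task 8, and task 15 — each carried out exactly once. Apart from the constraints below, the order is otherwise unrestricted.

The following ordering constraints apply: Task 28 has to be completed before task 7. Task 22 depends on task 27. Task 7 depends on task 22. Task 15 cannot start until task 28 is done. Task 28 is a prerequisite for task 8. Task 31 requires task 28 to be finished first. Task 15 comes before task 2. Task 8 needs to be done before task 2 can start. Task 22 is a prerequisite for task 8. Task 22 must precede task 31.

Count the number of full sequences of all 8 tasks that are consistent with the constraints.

The tasks with no prerequisites are task 28, task 27; any of them can be placed first.
Counting all ways to extend the partial order to a total order gives 156.

156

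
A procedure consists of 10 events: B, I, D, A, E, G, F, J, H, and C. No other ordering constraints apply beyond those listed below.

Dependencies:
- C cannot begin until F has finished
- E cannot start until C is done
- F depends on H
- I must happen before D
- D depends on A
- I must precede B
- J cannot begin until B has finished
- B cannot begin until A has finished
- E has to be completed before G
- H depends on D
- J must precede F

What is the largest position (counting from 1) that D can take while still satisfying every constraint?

Every event that must follow D has to come after it. Tracing all chains starting from D, those events are: E, G, F, H, C — 5 in total.
With 5 mandatory successors out of 10 events total, the latest slot for D is 10−5 = 5, and it's reachable by doing all non-successors before D.

5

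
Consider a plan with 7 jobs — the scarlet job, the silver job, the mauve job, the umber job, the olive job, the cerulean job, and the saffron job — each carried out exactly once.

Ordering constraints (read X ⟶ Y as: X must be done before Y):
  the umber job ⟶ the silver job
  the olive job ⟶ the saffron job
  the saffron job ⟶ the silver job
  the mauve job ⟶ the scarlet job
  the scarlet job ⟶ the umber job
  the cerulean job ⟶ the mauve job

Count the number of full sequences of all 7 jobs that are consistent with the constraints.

The jobs with no prerequisites are the olive job, the cerulean job; any of them can be placed first.
Enumerating by repeatedly choosing an available job (one whose prerequisites are all placed) gives 15 distinct complete orderings.

15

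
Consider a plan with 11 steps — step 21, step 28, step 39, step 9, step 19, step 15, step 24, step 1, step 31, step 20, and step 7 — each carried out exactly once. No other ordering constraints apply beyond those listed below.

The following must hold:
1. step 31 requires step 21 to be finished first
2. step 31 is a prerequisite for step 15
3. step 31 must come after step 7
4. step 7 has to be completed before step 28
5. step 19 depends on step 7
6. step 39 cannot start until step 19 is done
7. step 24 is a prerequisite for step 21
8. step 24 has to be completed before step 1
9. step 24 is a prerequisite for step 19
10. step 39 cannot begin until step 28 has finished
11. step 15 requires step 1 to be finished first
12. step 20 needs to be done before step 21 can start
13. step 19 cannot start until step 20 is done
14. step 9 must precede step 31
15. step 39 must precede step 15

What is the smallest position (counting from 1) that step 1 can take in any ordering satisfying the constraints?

The only step forced before step 1 (directly or transitively) is step 24.
With 1 mandatory predecessor, the earliest step 1 can sit is position 1+1 = 2, and placing just that one first achieves it.

2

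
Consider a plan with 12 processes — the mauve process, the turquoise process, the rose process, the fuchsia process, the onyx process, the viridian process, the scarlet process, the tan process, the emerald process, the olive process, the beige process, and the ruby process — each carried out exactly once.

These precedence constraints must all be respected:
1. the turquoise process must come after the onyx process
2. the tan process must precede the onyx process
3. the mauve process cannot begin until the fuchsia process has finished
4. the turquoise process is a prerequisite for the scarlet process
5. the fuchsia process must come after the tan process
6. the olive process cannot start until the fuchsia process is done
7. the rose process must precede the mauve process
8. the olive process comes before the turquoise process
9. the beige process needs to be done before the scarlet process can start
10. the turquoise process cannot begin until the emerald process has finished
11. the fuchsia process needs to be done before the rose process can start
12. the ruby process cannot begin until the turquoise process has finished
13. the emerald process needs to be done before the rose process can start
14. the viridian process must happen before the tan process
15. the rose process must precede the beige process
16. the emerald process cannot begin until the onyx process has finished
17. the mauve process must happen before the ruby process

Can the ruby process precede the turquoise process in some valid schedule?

The constraints give a chain the turquoise process → the ruby process, which forces the turquoise process before the ruby process.
Hence the ruby process can never be scheduled before the turquoise process.

No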